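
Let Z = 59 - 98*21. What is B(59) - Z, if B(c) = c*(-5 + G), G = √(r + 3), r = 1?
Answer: 1822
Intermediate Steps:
G = 2 (G = √(1 + 3) = √4 = 2)
Z = -1999 (Z = 59 - 2058 = -1999)
B(c) = -3*c (B(c) = c*(-5 + 2) = c*(-3) = -3*c)
B(59) - Z = -3*59 - 1*(-1999) = -177 + 1999 = 1822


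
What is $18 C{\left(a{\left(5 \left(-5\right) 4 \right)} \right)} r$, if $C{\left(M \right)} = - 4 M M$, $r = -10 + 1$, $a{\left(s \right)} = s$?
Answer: $6480000$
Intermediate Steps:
$r = -9$
$C{\left(M \right)} = - 4 M^{2}$
$18 C{\left(a{\left(5 \left(-5\right) 4 \right)} \right)} r = 18 \left(- 4 \left(5 \left(-5\right) 4\right)^{2}\right) \left(-9\right) = 18 \left(- 4 \left(\left(-25\right) 4\right)^{2}\right) \left(-9\right) = 18 \left(- 4 \left(-100\right)^{2}\right) \left(-9\right) = 18 \left(\left(-4\right) 10000\right) \left(-9\right) = 18 \left(-40000\right) \left(-9\right) = \left(-720000\right) \left(-9\right) = 6480000$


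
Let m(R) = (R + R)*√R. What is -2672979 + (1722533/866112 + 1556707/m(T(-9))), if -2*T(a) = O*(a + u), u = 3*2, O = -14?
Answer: -2315097465115/866112 + 1556707*I*√21/882 ≈ -2.673e+6 + 8088.1*I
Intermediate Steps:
u = 6
T(a) = 42 + 7*a (T(a) = -(-7)*(a + 6) = -(-7)*(6 + a) = -(-84 - 14*a)/2 = 42 + 7*a)
m(R) = 2*R^(3/2) (m(R) = (2*R)*√R = 2*R^(3/2))
-2672979 + (1722533/866112 + 1556707/m(T(-9))) = -2672979 + (1722533/866112 + 1556707/((2*(42 + 7*(-9))^(3/2)))) = -2672979 + (1722533*(1/866112) + 1556707/((2*(42 - 63)^(3/2)))) = -2672979 + (1722533/866112 + 1556707/((2*(-21)^(3/2)))) = -2672979 + (1722533/866112 + 1556707/((2*(-21*I*√21)))) = -2672979 + (1722533/866112 + 1556707/((-42*I*√21))) = -2672979 + (1722533/866112 + 1556707*(I*√21/882)) = -2672979 + (1722533/866112 + 1556707*I*√21/882) = -2315097465115/866112 + 1556707*I*√21/882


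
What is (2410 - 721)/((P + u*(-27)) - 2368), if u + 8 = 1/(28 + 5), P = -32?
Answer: -6193/8011 ≈ -0.77306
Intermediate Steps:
u = -263/33 (u = -8 + 1/(28 + 5) = -8 + 1/33 = -263/33 ≈ -7.9697)
(2410 - 721)/((P + u*(-27)) - 2368) = (2410 - 721)/((-32 - 263/33*(-27)) - 2368) = 1689/((-32 + 2367/11) - 2368) = 1689/(2015/11 - 2368) = 1689/(-24033/11) = 1689*(-11/24033) = -6193/8011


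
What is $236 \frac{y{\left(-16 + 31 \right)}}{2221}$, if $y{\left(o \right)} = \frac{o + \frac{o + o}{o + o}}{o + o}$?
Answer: $\frac{1888}{33315} \approx 0.056671$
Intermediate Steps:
$y{\left(o \right)} = \frac{1 + o}{2 o}$ ($y{\left(o \right)} = \frac{o + \frac{2 o}{2 o}}{2 o} = \left(o + 2 o \frac{1}{2 o}\right) \frac{1}{2 o} = \left(o + 1\right) \frac{1}{2 o} = \left(1 + o\right) \frac{1}{2 o} = \frac{1 + o}{2 o}$)
$236 \frac{y{\left(-16 + 31 \right)}}{2221} = 236 \frac{\frac{1}{2} \frac{1}{-16 + 31} \left(1 + \left(-16 + 31\right)\right)}{2221} = 236 \frac{1 + 15}{2 \cdot 15} \cdot \frac{1}{2221} = 236 \cdot \frac{1}{2} \cdot \frac{1}{15} \cdot 16 \cdot \frac{1}{2221} = 236 \cdot \frac{8}{15} \cdot \frac{1}{2221} = 236 \cdot \frac{8}{33315} = \frac{1888}{33315}$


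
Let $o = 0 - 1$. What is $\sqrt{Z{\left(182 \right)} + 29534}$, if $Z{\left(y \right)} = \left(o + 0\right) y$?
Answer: $2 \sqrt{7338} \approx 171.32$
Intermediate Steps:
$o = -1$
$Z{\left(y \right)} = - y$ ($Z{\left(y \right)} = \left(-1 + 0\right) y = - y$)
$\sqrt{Z{\left(182 \right)} + 29534} = \sqrt{\left(-1\right) 182 + 29534} = \sqrt{-182 + 29534} = \sqrt{29352} = 2 \sqrt{7338}$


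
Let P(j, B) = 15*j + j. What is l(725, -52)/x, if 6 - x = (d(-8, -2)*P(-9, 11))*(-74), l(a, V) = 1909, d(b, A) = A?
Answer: 1909/21318 ≈ 0.089549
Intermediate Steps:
P(j, B) = 16*j
x = 21318 (x = 6 - (-32*(-9))*(-74) = 6 - (-2*(-144))*(-74) = 6 - 288*(-74) = 6 - 1*(-21312) = 6 + 21312 = 21318)
l(725, -52)/x = 1909/21318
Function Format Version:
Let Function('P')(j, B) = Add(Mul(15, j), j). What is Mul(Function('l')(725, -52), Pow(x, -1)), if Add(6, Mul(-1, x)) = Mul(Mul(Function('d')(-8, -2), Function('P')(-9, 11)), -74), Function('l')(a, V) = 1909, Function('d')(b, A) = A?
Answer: Rational(1909, 21318) ≈ 0.089549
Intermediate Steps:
Function('P')(j, B) = Mul(16, j)
x = 21318 (x = Add(6, Mul(-1, Mul(Mul(-2, Mul(16, -9)), -74))) = Add(6, Mul(-1, Mul(Mul(-2, -144), -74))) = Add(6, Mul(-1, Mul(288, -74))) = Add(6, Mul(-1, -21312)) = Add(6, 21312) = 21318)
Mul(Function('l')(725, -52), Pow(x, -1)) = Mul(1909, Pow(21318, -1)) = Mul(1909, Rational(1, 21318)) = Rational(1909, 21318)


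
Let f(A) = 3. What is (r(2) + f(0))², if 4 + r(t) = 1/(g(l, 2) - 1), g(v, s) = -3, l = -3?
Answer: 25/16 ≈ 1.5625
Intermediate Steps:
r(t) = -17/4 (r(t) = -4 + 1/(-3 - 1) = -4 + 1/(-4) = -4 - ¼ = -17/4)
(r(2) + f(0))² = (-17/4 + 3)² = (-5/4)² = 25/16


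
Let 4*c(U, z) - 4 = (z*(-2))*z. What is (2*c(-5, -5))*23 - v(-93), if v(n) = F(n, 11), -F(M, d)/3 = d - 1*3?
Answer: -505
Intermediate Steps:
F(M, d) = 9 - 3*d (F(M, d) = -3*(d - 1*3) = -3*(d - 3) = -3*(-3 + d) = 9 - 3*d)
v(n) = -24 (v(n) = 9 - 3*11 = 9 - 33 = -24)
c(U, z) = 1 - z²/2 (c(U, z) = 1 + ((z*(-2))*z)/4 = 1 + ((-2*z)*z)/4 = 1 + (-2*z²)/4 = 1 - z²/2)
(2*c(-5, -5))*23 - v(-93) = (2*(1 - ½*(-5)²))*23 - 1*(-24) = (2*(1 - ½*25))*23 + 24 = (2*(1 - 25/2))*23 + 24 = (2*(-23/2))*23 + 24 = -23*23 + 24 = -529 + 24 = -505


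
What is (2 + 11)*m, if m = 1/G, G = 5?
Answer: 13/5 ≈ 2.6000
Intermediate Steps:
m = ⅕ (m = 1/5 = ⅕ ≈ 0.20000)
(2 + 11)*m = (2 + 11)*(⅕) = 13*(⅕) = 13/5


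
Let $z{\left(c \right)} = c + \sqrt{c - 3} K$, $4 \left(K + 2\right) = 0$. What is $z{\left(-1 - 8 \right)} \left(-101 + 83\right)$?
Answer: $162 + 72 i \sqrt{3} \approx 162.0 + 124.71 i$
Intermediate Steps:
$K = -2$ ($K = -2 + \frac{1}{4} \cdot 0 = -2 + 0 = -2$)
$z{\left(c \right)} = c - 2 \sqrt{-3 + c}$ ($z{\left(c \right)} = c + \sqrt{c - 3} \left(-2\right) = c + \sqrt{-3 + c} \left(-2\right) = c - 2 \sqrt{-3 + c}$)
$z{\left(-1 - 8 \right)} \left(-101 + 83\right) = \left(\left(-1 - 8\right) - 2 \sqrt{-3 - 9}\right) \left(-101 + 83\right) = \left(\left(-1 - 8\right) - 2 \sqrt{-3 - 9}\right) \left(-18\right) = \left(-9 - 2 \sqrt{-3 - 9}\right) \left(-18\right) = \left(-9 - 2 \sqrt{-12}\right) \left(-18\right) = \left(-9 - 2 \cdot 2 i \sqrt{3}\right) \left(-18\right) = \left(-9 - 4 i \sqrt{3}\right) \left(-18\right) = 162 + 72 i \sqrt{3}$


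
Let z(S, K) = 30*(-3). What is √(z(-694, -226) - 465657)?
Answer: I*√465747 ≈ 682.46*I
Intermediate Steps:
z(S, K) = -90
√(z(-694, -226) - 465657) = √(-90 - 465657) = √(-465747) = I*√465747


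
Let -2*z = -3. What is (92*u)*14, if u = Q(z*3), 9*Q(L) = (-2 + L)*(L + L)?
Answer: 3220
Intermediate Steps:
z = 3/2 (z = -1/2*(-3) = 3/2 ≈ 1.5000)
Q(L) = 2*L*(-2 + L)/9 (Q(L) = ((-2 + L)*(L + L))/9 = ((-2 + L)*(2*L))/9 = (2*L*(-2 + L))/9 = 2*L*(-2 + L)/9)
u = 5/2 (u = 2*((3/2)*3)*(-2 + (3/2)*3)/9 = (2/9)*(9/2)*(-2 + 9/2) = (2/9)*(9/2)*(5/2) = 5/2 ≈ 2.5000)
(92*u)*14 = (92*(5/2))*14 = 230*14 = 3220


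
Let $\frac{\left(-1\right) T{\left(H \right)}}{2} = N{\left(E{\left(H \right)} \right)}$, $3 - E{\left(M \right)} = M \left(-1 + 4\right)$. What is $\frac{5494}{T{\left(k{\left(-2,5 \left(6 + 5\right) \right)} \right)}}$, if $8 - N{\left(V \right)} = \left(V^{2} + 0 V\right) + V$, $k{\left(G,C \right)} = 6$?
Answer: $\frac{2747}{202} \approx 13.599$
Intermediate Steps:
$E{\left(M \right)} = 3 - 3 M$ ($E{\left(M \right)} = 3 - M \left(-1 + 4\right) = 3 - M 3 = 3 - 3 M$)
$N{\left(V \right)} = 8 - V - V^{2}$ ($N{\left(V \right)} = 8 - \left(\left(V^{2} + 0 V\right) + V\right) = 8 - \left(\left(V^{2} + 0\right) + V\right) = 8 - \left(V^{2} + V\right) = 8 - \left(V + V^{2}\right) = 8 - V - V^{2}$)
$T{\left(H \right)} = -10 - 6 H + 2 \left(3 - 3 H\right)^{2}$ ($T{\left(H \right)} = - 2 \left(8 - \left(3 - 3 H\right) - \left(3 - 3 H\right)^{2}\right) = - 2 \left(8 + \left(-3 + 3 H\right) - \left(3 - 3 H\right)^{2}\right) = - 2 \left(5 - \left(3 - 3 H\right)^{2} + 3 H\right) = -10 - 6 H + 2 \left(3 - 3 H\right)^{2}$)
$\frac{5494}{T{\left(k{\left(-2,5 \left(6 + 5\right) \right)} \right)}} = \frac{5494}{8 - 252 + 18 \cdot 6^{2}} = \frac{5494}{8 - 252 + 18 \cdot 36} = \frac{5494}{8 - 252 + 648} = \frac{5494}{404} = 5494 \cdot \frac{1}{404} = \frac{2747}{202}$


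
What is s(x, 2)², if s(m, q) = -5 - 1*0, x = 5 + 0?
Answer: 25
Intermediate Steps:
x = 5
s(m, q) = -5 (s(m, q) = -5 + 0 = -5)
s(x, 2)² = (-5)² = 25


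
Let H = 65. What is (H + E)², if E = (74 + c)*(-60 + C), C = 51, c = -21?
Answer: 169744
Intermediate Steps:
E = -477 (E = (74 - 21)*(-60 + 51) = 53*(-9) = -477)
(H + E)² = (65 - 477)² = (-412)² = 169744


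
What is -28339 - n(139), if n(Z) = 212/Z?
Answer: -3939333/139 ≈ -28341.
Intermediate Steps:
-28339 - n(139) = -28339 - 212/139 = -3939333/139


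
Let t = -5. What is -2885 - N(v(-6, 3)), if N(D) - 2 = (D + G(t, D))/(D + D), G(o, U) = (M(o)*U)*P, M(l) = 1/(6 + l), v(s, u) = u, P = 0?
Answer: -5775/2 ≈ -2887.5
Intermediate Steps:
G(o, U) = 0 (G(o, U) = (U/(6 + o))*0 = 0)
N(D) = 5/2 (N(D) = 2 + (D + 0)/(D + D) = 2 + D/((2*D)) = 2 + D*(1/(2*D)) = 2 + 1/2 = 5/2)
-2885 - N(v(-6, 3)) = -2885 - 1*5/2 = -2885 - 5/2 = -5775/2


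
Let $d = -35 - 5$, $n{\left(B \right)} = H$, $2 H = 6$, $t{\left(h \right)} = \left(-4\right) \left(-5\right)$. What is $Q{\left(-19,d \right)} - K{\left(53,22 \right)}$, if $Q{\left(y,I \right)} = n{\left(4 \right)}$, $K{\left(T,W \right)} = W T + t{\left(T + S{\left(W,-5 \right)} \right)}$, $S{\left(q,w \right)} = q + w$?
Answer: $-1183$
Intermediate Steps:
$t{\left(h \right)} = 20$
$H = 3$ ($H = \frac{1}{2} \cdot 6 = 3$)
$K{\left(T,W \right)} = 20 + T W$ ($K{\left(T,W \right)} = W T + 20 = T W + 20 = 20 + T W$)
$n{\left(B \right)} = 3$
$d = -40$
$Q{\left(y,I \right)} = 3$
$Q{\left(-19,d \right)} - K{\left(53,22 \right)} = 3 - \left(20 + 53 \cdot 22\right) = 3 - \left(20 + 1166\right) = 3 - 1186 = -1183$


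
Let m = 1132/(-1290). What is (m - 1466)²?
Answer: 895173330496/416025 ≈ 2.1517e+6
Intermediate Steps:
m = -566/645 (m = 1132*(-1/1290) = -566/645 ≈ -0.87752)
(m - 1466)² = (-566/645 - 1466)² = (-946136/645)² = 895173330496/416025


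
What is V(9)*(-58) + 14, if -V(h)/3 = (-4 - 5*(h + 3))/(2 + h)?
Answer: -10982/11 ≈ -998.36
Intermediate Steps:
V(h) = -3*(-19 - 5*h)/(2 + h) (V(h) = -3*(-4 - 5*(h + 3))/(2 + h) = -3*(-4 - 5*(3 + h))/(2 + h) = -3*(-4 + (-15 - 5*h))/(2 + h) = -3*(-19 - 5*h)/(2 + h))
V(9)*(-58) + 14 = (3*(19 + 5*9)/(2 + 9))*(-58) + 14 = (3*(19 + 45)/11)*(-58) + 14 = (3*(1/11)*64)*(-58) + 14 = (192/11)*(-58) + 14 = -11136/11 + 14 = -10982/11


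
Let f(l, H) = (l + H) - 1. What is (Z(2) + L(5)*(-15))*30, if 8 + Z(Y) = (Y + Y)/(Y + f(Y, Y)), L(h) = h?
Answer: -2466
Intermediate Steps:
f(l, H) = -1 + H + l (f(l, H) = (H + l) - 1 = -1 + H + l)
Z(Y) = -8 + 2*Y/(-1 + 3*Y) (Z(Y) = -8 + (Y + Y)/(Y + (-1 + Y + Y)) = -8 + (2*Y)/(Y + (-1 + 2*Y)) = -8 + (2*Y)/(-1 + 3*Y) = -8 + 2*Y/(-1 + 3*Y))
(Z(2) + L(5)*(-15))*30 = (2*(4 - 11*2)/(-1 + 3*2) + 5*(-15))*30 = (2*(4 - 22)/(-1 + 6) - 75)*30 = (2*(-18)/5 - 75)*30 = (2*(⅕)*(-18) - 75)*30 = (-36/5 - 75)*30 = -411/5*30 = -2466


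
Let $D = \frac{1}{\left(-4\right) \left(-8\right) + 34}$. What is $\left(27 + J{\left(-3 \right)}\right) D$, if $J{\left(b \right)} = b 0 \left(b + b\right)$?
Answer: $\frac{9}{22} \approx 0.40909$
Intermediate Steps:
$D = \frac{1}{66}$ ($D = \frac{1}{32 + 34} = \frac{1}{66} \approx 0.015152$)
$J{\left(b \right)} = 0$ ($J{\left(b \right)} = 0 \cdot 2 b = 0$)
$\left(27 + J{\left(-3 \right)}\right) D = \left(27 + 0\right) \frac{1}{66} = 27 \cdot \frac{1}{66} = \frac{9}{22}$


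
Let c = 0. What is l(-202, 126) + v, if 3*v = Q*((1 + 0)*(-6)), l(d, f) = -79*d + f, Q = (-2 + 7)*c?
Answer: 16084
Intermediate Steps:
Q = 0 (Q = (-2 + 7)*0 = 5*0 = 0)
l(d, f) = f - 79*d
v = 0 (v = (0*((1 + 0)*(-6)))/3 = (0*(1*(-6)))/3 = (0*(-6))/3 = (1/3)*0 = 0)
l(-202, 126) + v = (126 - 79*(-202)) + 0 = (126 + 15958) + 0 = 16084 + 0 = 16084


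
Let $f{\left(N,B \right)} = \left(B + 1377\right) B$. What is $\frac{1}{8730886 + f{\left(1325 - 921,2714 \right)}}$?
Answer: $\frac{1}{19833860} \approx 5.0419 \cdot 10^{-8}$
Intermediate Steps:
$f{\left(N,B \right)} = B \left(1377 + B\right)$ ($f{\left(N,B \right)} = \left(1377 + B\right) B = B \left(1377 + B\right)$)
$\frac{1}{8730886 + f{\left(1325 - 921,2714 \right)}} = \frac{1}{8730886 + 2714 \left(1377 + 2714\right)} = \frac{1}{8730886 + 2714 \cdot 4091} = \frac{1}{8730886 + 11102974} = \frac{1}{19833860}$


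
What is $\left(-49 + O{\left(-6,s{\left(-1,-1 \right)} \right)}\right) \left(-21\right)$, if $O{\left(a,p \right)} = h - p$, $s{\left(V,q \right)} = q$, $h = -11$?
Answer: $1239$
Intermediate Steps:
$O{\left(a,p \right)} = -11 - p$
$\left(-49 + O{\left(-6,s{\left(-1,-1 \right)} \right)}\right) \left(-21\right) = \left(-49 - 10\right) \left(-21\right) = \left(-59\right) \left(-21\right) = 1239$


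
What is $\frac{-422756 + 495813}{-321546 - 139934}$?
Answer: $- \frac{73057}{461480} \approx -0.15831$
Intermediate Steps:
$\frac{-422756 + 495813}{-321546 - 139934} = \frac{73057}{-321546 - 139934} = \frac{73057}{-461480} = 73057 \left(- \frac{1}{461480}\right) = - \frac{73057}{461480}$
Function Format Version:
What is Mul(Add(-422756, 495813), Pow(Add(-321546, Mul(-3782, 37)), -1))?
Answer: Rational(-73057, 461480) ≈ -0.15831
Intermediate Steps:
Mul(Add(-422756, 495813), Pow(Add(-321546, Mul(-3782, 37)), -1)) = Mul(73057, Pow(Add(-321546, -139934), -1)) = Mul(73057, Pow(-461480, -1)) = Mul(73057, Rational(-1, 461480)) = Rational(-73057, 461480)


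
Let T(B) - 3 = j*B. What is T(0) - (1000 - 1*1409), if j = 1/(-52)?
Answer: 412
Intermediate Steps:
j = -1/52 ≈ -0.019231
T(B) = 3 - B/52
T(0) - (1000 - 1*1409) = (3 - 1/52*0) - (1000 - 1*1409) = (3 + 0) - (1000 - 1409) = 3 - 1*(-409) = 3 + 409 = 412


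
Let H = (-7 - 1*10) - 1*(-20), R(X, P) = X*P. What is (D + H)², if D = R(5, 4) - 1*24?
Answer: 1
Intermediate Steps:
R(X, P) = P*X
H = 3 (H = (-7 - 10) + 20 = -17 + 20 = 3)
D = -4 (D = 4*5 - 1*24 = 20 - 24 = -4)
(D + H)² = (-4 + 3)² = (-1)² = 1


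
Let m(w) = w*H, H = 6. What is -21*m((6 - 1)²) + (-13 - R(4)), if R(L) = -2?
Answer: -3161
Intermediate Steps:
m(w) = 6*w (m(w) = w*6 = 6*w)
-21*m((6 - 1)²) + (-13 - R(4)) = -126*(6 - 1)² + (-13 - 1*(-2)) = -126*5² + (-13 + 2) = -126*25 - 11 = -21*150 - 11 = -3150 - 11 = -3161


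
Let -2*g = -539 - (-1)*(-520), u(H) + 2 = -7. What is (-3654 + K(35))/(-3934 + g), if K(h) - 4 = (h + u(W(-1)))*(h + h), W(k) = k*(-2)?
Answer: 3660/6809 ≈ 0.53752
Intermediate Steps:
W(k) = -2*k
u(H) = -9 (u(H) = -2 - 7 = -9)
g = 1059/2 (g = -(-539 - (-1)*(-520))/2 = -(-539 - 1*520)/2 = -(-539 - 520)/2 = -½*(-1059) = 1059/2 ≈ 529.50)
K(h) = 4 + 2*h*(-9 + h) (K(h) = 4 + (h - 9)*(h + h) = 4 + (-9 + h)*(2*h) = 4 + 2*h*(-9 + h))
(-3654 + K(35))/(-3934 + g) = (-3654 + (4 - 18*35 + 2*35²))/(-3934 + 1059/2) = (-3654 + (4 - 630 + 2*1225))/(-6809/2) = (-3654 + (4 - 630 + 2450))*(-2/6809) = (-3654 + 1824)*(-2/6809) = -1830*(-2/6809) = 3660/6809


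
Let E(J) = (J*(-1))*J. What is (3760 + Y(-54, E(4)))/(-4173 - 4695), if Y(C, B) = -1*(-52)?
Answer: -953/2217 ≈ -0.42986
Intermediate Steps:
E(J) = -J**2 (E(J) = (-J)*J = -J**2)
Y(C, B) = 52
(3760 + Y(-54, E(4)))/(-4173 - 4695) = (3760 + 52)/(-4173 - 4695) = 3812/(-8868) = 3812*(-1/8868) = -953/2217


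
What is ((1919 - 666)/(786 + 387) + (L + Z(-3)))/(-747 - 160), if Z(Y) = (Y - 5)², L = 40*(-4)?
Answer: 111355/1063911 ≈ 0.10467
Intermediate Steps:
L = -160
Z(Y) = (-5 + Y)²
((1919 - 666)/(786 + 387) + (L + Z(-3)))/(-747 - 160) = ((1919 - 666)/(786 + 387) + (-160 + (-5 - 3)²))/(-747 - 160) = (1253/1173 + (-160 + (-8)²))/(-907) = (1253*(1/1173) + (-160 + 64))*(-1/907) = (1253/1173 - 96)*(-1/907) = -111355/1173*(-1/907) = 111355/1063911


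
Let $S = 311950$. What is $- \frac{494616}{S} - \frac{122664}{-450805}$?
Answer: $- \frac{18471033108}{14062861975} \approx -1.3135$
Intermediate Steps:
$- \frac{494616}{S} - \frac{122664}{-450805} = - \frac{494616}{311950} - \frac{122664}{-450805} = \left(-494616\right) \frac{1}{311950} - - \frac{122664}{450805} = - \frac{247308}{155975} + \frac{122664}{450805} = - \frac{18471033108}{14062861975}$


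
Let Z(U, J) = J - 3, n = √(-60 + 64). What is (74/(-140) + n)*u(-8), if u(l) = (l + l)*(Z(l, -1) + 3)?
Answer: 824/35 ≈ 23.543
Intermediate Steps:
n = 2 (n = √4 = 2)
Z(U, J) = -3 + J
u(l) = -2*l (u(l) = (l + l)*((-3 - 1) + 3) = (2*l)*(-4 + 3) = (2*l)*(-1) = -2*l)
(74/(-140) + n)*u(-8) = (74/(-140) + 2)*(-2*(-8)) = (74*(-1/140) + 2)*16 = (-37/70 + 2)*16 = (103/70)*16 = 824/35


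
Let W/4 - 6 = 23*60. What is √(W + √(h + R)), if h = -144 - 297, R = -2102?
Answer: √(5544 + I*√2543) ≈ 74.459 + 0.3386*I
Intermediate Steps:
h = -441
W = 5544 (W = 24 + 4*(23*60) = 24 + 4*1380 = 24 + 5520 = 5544)
√(W + √(h + R)) = √(5544 + √(-441 - 2102)) = √(5544 + √(-2543)) = √(5544 + I*√2543)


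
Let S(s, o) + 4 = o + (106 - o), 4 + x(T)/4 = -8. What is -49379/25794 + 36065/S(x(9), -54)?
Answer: 77101996/219249 ≈ 351.66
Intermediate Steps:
x(T) = -48 (x(T) = -16 + 4*(-8) = -16 - 32 = -48)
S(s, o) = 102 (S(s, o) = -4 + (o + (106 - o)) = -4 + 106 = 102)
-49379/25794 + 36065/S(x(9), -54) = -49379/25794 + 36065/102 = 77101996/219249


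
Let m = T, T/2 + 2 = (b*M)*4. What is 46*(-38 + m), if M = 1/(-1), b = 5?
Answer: -3772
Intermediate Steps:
M = -1
T = -44 (T = -4 + 2*((5*(-1))*4) = -4 + 2*(-5*4) = -4 + 2*(-20) = -4 - 40 = -44)
m = -44
46*(-38 + m) = 46*(-38 - 44) = 46*(-82) = -3772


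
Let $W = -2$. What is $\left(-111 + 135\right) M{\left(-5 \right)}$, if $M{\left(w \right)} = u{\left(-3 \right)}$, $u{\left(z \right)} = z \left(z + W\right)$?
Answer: $360$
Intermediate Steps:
$u{\left(z \right)} = z \left(-2 + z\right)$ ($u{\left(z \right)} = z \left(z - 2\right) = z \left(-2 + z\right)$)
$M{\left(w \right)} = 15$ ($M{\left(w \right)} = - 3 \left(-2 - 3\right) = \left(-3\right) \left(-5\right) = 15$)
$\left(-111 + 135\right) M{\left(-5 \right)} = \left(-111 + 135\right) 15 = 24 \cdot 15 = 360$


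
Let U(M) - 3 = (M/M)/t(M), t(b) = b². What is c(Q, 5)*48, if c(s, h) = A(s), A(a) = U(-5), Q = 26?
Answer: 3648/25 ≈ 145.92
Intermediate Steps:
U(M) = 3 + M⁻² (U(M) = 3 + (M/M)/(M²) = 3 + 1/M² = 3 + M⁻²)
A(a) = 76/25 (A(a) = 3 + (-5)⁻² = 3 + 1/25 = 76/25)
c(s, h) = 76/25
c(Q, 5)*48 = (76/25)*48 = 3648/25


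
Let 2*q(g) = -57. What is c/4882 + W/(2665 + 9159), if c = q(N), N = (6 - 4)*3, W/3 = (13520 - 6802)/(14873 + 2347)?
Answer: -475372721/82835042080 ≈ -0.0057388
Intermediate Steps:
W = 3359/2870 (W = 3*((13520 - 6802)/(14873 + 2347)) = 3*(6718/17220) = 3*(6718*(1/17220)) = 3*(3359/8610) = 3359/2870 ≈ 1.1704)
N = 6 (N = 2*3 = 6)
q(g) = -57/2 (q(g) = (½)*(-57) = -57/2)
c = -57/2 ≈ -28.500
c/4882 + W/(2665 + 9159) = -57/2/4882 + 3359/(2870*(2665 + 9159)) = -57/2*1/4882 + (3359/2870)/11824 = -57/9764 + (3359/2870)*(1/11824) = -57/9764 + 3359/33934880 = -475372721/82835042080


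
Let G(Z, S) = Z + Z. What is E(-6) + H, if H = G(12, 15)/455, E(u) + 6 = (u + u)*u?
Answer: 30054/455 ≈ 66.053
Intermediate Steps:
E(u) = -6 + 2*u² (E(u) = -6 + (u + u)*u = -6 + (2*u)*u = -6 + 2*u²)
G(Z, S) = 2*Z
H = 24/455 (H = (2*12)/455 = 24*(1/455) = 24/455 ≈ 0.052747)
E(-6) + H = (-6 + 2*(-6)²) + 24/455 = (-6 + 2*36) + 24/455 = (-6 + 72) + 24/455 = 66 + 24/455 = 30054/455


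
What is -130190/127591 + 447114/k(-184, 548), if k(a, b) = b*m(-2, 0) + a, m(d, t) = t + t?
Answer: -28535838667/11738372 ≈ -2431.0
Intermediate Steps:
m(d, t) = 2*t
k(a, b) = a (k(a, b) = b*(2*0) + a = b*0 + a = 0 + a = a)
-130190/127591 + 447114/k(-184, 548) = -130190/127591 + 447114/(-184) = -130190*1/127591 + 447114*(-1/184) = -130190/127591 - 223557/92 = -28535838667/11738372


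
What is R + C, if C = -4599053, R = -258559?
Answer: -4857612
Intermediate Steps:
R + C = -258559 - 4599053 = -4857612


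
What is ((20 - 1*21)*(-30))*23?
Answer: 690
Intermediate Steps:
((20 - 1*21)*(-30))*23 = ((20 - 21)*(-30))*23 = -1*(-30)*23 = 30*23 = 690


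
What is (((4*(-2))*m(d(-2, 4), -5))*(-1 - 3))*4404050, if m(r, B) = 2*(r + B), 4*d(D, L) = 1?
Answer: -1338831200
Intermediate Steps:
d(D, L) = 1/4 (d(D, L) = (1/4)*1 = 1/4)
m(r, B) = 2*B + 2*r (m(r, B) = 2*(B + r) = 2*B + 2*r)
(((4*(-2))*m(d(-2, 4), -5))*(-1 - 3))*4404050 = (((4*(-2))*(2*(-5) + 2*(1/4)))*(-1 - 3))*4404050 = (-8*(-10 + 1/2)*(-4))*4404050 = (-8*(-19/2)*(-4))*4404050 = (76*(-4))*4404050 = -304*4404050 = -1338831200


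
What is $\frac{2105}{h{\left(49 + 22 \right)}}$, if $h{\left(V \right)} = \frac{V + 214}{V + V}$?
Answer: $\frac{59782}{57} \approx 1048.8$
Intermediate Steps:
$h{\left(V \right)} = \frac{214 + V}{2 V}$
$\frac{2105}{h{\left(49 + 22 \right)}} = \frac{2105}{\frac{1}{2} \frac{1}{49 + 22} \left(214 + \left(49 + 22\right)\right)} = \frac{2105}{\frac{1}{2} \cdot \frac{1}{71} \left(214 + 71\right)} = \frac{2105}{\frac{1}{2} \cdot \frac{1}{71} \cdot 285} = \frac{2105}{\frac{285}{142}} = 2105 \cdot \frac{142}{285} = \frac{59782}{57}$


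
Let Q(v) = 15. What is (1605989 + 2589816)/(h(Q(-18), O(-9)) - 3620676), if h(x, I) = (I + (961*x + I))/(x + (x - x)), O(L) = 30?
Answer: -4195805/3619711 ≈ -1.1592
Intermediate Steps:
h(x, I) = (2*I + 961*x)/x (h(x, I) = (I + (I + 961*x))/(x + 0) = (2*I + 961*x)/x)
(1605989 + 2589816)/(h(Q(-18), O(-9)) - 3620676) = (1605989 + 2589816)/((961 + 2*30/15) - 3620676) = 4195805/((961 + 2*30*(1/15)) - 3620676) = 4195805/((961 + 4) - 3620676) = 4195805/(965 - 3620676) = 4195805/(-3619711) = 4195805*(-1/3619711) = -4195805/3619711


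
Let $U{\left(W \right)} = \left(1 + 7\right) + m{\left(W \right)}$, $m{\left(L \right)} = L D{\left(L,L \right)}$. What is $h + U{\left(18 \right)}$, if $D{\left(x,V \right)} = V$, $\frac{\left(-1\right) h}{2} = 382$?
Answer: $-432$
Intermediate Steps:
$h = -764$ ($h = \left(-2\right) 382 = -764$)
$m{\left(L \right)} = L^{2}$ ($m{\left(L \right)} = L L = L^{2}$)
$U{\left(W \right)} = 8 + W^{2}$ ($U{\left(W \right)} = \left(1 + 7\right) + W^{2} = 8 + W^{2}$)
$h + U{\left(18 \right)} = -764 + \left(8 + 18^{2}\right) = -764 + \left(8 + 324\right) = -764 + 332 = -432$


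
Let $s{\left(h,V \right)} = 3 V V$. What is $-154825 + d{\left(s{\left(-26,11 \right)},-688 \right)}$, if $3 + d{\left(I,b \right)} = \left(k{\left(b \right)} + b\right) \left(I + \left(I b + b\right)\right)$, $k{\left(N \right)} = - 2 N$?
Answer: $-172202300$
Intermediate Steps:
$s{\left(h,V \right)} = 3 V^{2}$
$d{\left(I,b \right)} = -3 - b \left(I + b + I b\right)$ ($d{\left(I,b \right)} = -3 + \left(- 2 b + b\right) \left(I + \left(I b + b\right)\right) = -3 + - b \left(I + \left(b + I b\right)\right) = -3 + - b \left(I + b + I b\right) = -3 - b \left(I + b + I b\right)$)
$-154825 + d{\left(s{\left(-26,11 \right)},-688 \right)} = -154825 - \left(473347 + 3 \cdot 11^{2} \left(-688\right) + 3 \cdot 11^{2} \left(-688\right)^{2}\right) = -154825 - \left(473347 + 3 \cdot 121 \left(-688\right) + 3 \cdot 121 \cdot 473344\right) = -154825 - \left(473347 - 249744 + 171823872\right) = -154825 - 172047475 = -172202300$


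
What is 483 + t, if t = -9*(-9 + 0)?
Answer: 564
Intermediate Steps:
t = 81 (t = -9*(-9) = 81)
483 + t = 483 + 81 = 564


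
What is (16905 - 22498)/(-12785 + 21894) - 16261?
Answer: -148127042/9109 ≈ -16262.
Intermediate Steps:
(16905 - 22498)/(-12785 + 21894) - 16261 = -5593/9109 - 16261 = -148127042/9109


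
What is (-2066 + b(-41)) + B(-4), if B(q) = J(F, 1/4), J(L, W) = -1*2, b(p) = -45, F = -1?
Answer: -2113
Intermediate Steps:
J(L, W) = -2
B(q) = -2
(-2066 + b(-41)) + B(-4) = (-2066 - 45) - 2 = -2111 - 2 = -2113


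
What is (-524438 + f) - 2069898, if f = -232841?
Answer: -2827177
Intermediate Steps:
(-524438 + f) - 2069898 = (-524438 - 232841) - 2069898 = -757279 - 2069898 = -2827177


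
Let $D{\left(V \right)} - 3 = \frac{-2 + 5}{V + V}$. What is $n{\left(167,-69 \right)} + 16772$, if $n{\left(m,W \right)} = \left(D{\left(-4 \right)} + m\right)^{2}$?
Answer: $\frac{2914857}{64} \approx 45545.0$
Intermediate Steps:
$D{\left(V \right)} = 3 + \frac{3}{2 V}$ ($D{\left(V \right)} = 3 + \frac{-2 + 5}{V + V} = 3 + \frac{3}{2 V}$)
$n{\left(m,W \right)} = \left(\frac{21}{8} + m\right)^{2}$ ($n{\left(m,W \right)} = \left(\left(3 + \frac{3}{2 \left(-4\right)}\right) + m\right)^{2} = \left(\left(3 + \frac{3}{2} \left(- \frac{1}{4}\right)\right) + m\right)^{2} = \left(\left(3 - \frac{3}{8}\right) + m\right)^{2} = \left(\frac{21}{8} + m\right)^{2}$)
$n{\left(167,-69 \right)} + 16772 = \frac{\left(21 + 8 \cdot 167\right)^{2}}{64} + 16772 = \frac{\left(21 + 1336\right)^{2}}{64} + 16772 = \frac{1357^{2}}{64} + 16772 = \frac{1}{64} \cdot 1841449 + 16772 = \frac{1841449}{64} + 16772 = \frac{2914857}{64}$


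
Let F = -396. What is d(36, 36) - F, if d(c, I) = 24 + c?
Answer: 456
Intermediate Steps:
d(36, 36) - F = (24 + 36) - 1*(-396) = 60 + 396 = 456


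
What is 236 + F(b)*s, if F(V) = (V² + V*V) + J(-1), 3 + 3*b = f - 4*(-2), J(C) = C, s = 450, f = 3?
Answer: 6186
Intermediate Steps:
b = 8/3 (b = -1 + (3 - 4*(-2))/3 = -1 + (3 + 8)/3 = -1 + (⅓)*11 = -1 + 11/3 = 8/3 ≈ 2.6667)
F(V) = -1 + 2*V² (F(V) = (V² + V*V) - 1 = (V² + V²) - 1 = 2*V² - 1 = -1 + 2*V²)
236 + F(b)*s = 236 + (-1 + 2*(8/3)²)*450 = 236 + (-1 + 2*(64/9))*450 = 236 + (-1 + 128/9)*450 = 236 + (119/9)*450 = 236 + 5950 = 6186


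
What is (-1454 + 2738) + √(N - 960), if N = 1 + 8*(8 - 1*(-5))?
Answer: 1284 + 3*I*√95 ≈ 1284.0 + 29.24*I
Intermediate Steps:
N = 105 (N = 1 + 8*(8 + 5) = 1 + 8*13 = 1 + 104 = 105)
(-1454 + 2738) + √(N - 960) = (-1454 + 2738) + √(105 - 960) = 1284 + √(-855) = 1284 + 3*I*√95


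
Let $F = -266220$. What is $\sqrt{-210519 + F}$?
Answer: $3 i \sqrt{52971} \approx 690.46 i$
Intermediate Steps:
$\sqrt{-210519 + F} = \sqrt{-210519 - 266220} = \sqrt{-476739} = 3 i \sqrt{52971}$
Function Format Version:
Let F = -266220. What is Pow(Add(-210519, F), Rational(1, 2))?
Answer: Mul(3, I, Pow(52971, Rational(1, 2))) ≈ Mul(690.46, I)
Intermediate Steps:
Pow(Add(-210519, F), Rational(1, 2)) = Pow(Add(-210519, -266220), Rational(1, 2)) = Pow(-476739, Rational(1, 2)) = Mul(3, I, Pow(52971, Rational(1, 2)))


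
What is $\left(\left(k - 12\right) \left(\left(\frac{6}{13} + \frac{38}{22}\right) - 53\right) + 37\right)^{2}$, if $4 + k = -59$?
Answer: $\frac{302765158081}{20449} \approx 1.4806 \cdot 10^{7}$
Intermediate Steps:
$k = -63$ ($k = -4 - 59 = -63$)
$\left(\left(k - 12\right) \left(\left(\frac{6}{13} + \frac{38}{22}\right) - 53\right) + 37\right)^{2} = \left(\left(-63 - 12\right) \left(\left(\frac{6}{13} + \frac{38}{22}\right) - 53\right) + 37\right)^{2} = \left(- 75 \left(\left(6 \cdot \frac{1}{13} + 38 \cdot \frac{1}{22}\right) - 53\right) + 37\right)^{2} = \left(- 75 \left(\left(\frac{6}{13} + \frac{19}{11}\right) - 53\right) + 37\right)^{2} = \left(- 75 \left(\frac{313}{143} - 53\right) + 37\right)^{2} = \left(\left(-75\right) \left(- \frac{7266}{143}\right) + 37\right)^{2} = \left(\frac{544950}{143} + 37\right)^{2} = \left(\frac{550241}{143}\right)^{2} = \frac{302765158081}{20449}$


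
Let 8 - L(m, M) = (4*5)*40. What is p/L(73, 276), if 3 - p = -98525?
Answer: -12316/99 ≈ -124.40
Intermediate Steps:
p = 98528 (p = 3 - 1*(-98525) = 3 + 98525 = 98528)
L(m, M) = -792 (L(m, M) = 8 - 4*5*40 = 8 - 20*40 = 8 - 1*800 = 8 - 800 = -792)
p/L(73, 276) = 98528/(-792) = 98528*(-1/792) = -12316/99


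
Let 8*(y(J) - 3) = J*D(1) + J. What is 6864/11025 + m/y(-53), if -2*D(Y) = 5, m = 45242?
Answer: 886901072/253575 ≈ 3497.6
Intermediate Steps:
D(Y) = -5/2 (D(Y) = -½*5 = -5/2)
y(J) = 3 - 3*J/16 (y(J) = 3 + (J*(-5/2) + J)/8 = 3 + (-5*J/2 + J)/8 = 3 + (-3*J/2)/8 = 3 - 3*J/16)
6864/11025 + m/y(-53) = 6864/11025 + 45242/(3 - 3/16*(-53)) = 6864*(1/11025) + 45242/(3 + 159/16) = 2288/3675 + 45242/(207/16) = 2288/3675 + 45242*(16/207) = 2288/3675 + 723872/207 = 886901072/253575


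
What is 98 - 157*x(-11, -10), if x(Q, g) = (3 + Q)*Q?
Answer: -13718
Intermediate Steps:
x(Q, g) = Q*(3 + Q)
98 - 157*x(-11, -10) = 98 - (-1727)*(3 - 11) = 98 - (-1727)*(-8) = 98 - 157*88 = 98 - 13816 = -13718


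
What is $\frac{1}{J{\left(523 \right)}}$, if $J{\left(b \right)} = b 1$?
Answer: $\frac{1}{523} \approx 0.001912$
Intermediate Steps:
$J{\left(b \right)} = b$
$\frac{1}{J{\left(523 \right)}} = \frac{1}{523}$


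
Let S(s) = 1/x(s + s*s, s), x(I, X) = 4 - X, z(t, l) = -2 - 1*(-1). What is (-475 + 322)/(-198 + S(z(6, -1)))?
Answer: 765/989 ≈ 0.77351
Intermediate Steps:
z(t, l) = -1 (z(t, l) = -2 + 1 = -1)
S(s) = 1/(4 - s)
(-475 + 322)/(-198 + S(z(6, -1))) = (-475 + 322)/(-198 - 1/(-4 - 1)) = -153/(-198 - 1/(-5)) = -153/(-198 - 1*(-⅕)) = -153/(-198 + ⅕) = -153/(-989/5) = -153*(-5/989) = 765/989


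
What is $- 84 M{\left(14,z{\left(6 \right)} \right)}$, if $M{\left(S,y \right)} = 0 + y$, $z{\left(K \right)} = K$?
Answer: $-504$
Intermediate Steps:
$M{\left(S,y \right)} = y$
$- 84 M{\left(14,z{\left(6 \right)} \right)} = \left(-84\right) 6 = -504$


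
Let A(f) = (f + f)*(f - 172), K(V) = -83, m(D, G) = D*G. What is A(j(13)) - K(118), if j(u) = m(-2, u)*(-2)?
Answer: -12397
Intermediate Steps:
j(u) = 4*u (j(u) = -2*u*(-2) = 4*u)
A(f) = 2*f*(-172 + f) (A(f) = (2*f)*(-172 + f) = 2*f*(-172 + f))
A(j(13)) - K(118) = 2*(4*13)*(-172 + 4*13) - 1*(-83) = 2*52*(-172 + 52) + 83 = 2*52*(-120) + 83 = -12480 + 83 = -12397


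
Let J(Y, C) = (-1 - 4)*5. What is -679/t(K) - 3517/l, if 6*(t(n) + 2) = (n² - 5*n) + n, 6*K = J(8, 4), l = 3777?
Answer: -556738909/2995161 ≈ -185.88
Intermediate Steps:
J(Y, C) = -25 (J(Y, C) = -5*5 = -25)
K = -25/6 (K = (⅙)*(-25) = -25/6 ≈ -4.1667)
t(n) = -2 - 2*n/3 + n²/6 (t(n) = -2 + ((n² - 5*n) + n)/6 = -2 + (n² - 4*n)/6 = -2 + (-2*n/3 + n²/6) = -2 - 2*n/3 + n²/6)
-679/t(K) - 3517/l = -679/(-2 - ⅔*(-25/6) + (-25/6)²/6) - 3517/3777 = -679/(-2 + 25/9 + (⅙)*(625/36)) - 3517*1/3777 = -679/(-2 + 25/9 + 625/216) - 3517/3777 = -679/793/216 - 3517/3777 = -679*216/793 - 3517/3777 = -146664/793 - 3517/3777 = -556738909/2995161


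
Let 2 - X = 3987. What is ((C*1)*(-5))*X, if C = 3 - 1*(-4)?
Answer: 139475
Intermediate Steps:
X = -3985 (X = 2 - 1*3987 = 2 - 3987 = -3985)
C = 7 (C = 3 + 4 = 7)
((C*1)*(-5))*X = ((7*1)*(-5))*(-3985) = (7*(-5))*(-3985) = -35*(-3985) = 139475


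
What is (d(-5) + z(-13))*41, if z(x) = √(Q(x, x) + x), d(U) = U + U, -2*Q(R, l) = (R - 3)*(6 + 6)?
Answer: -410 + 41*√83 ≈ -36.472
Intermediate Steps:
Q(R, l) = 18 - 6*R (Q(R, l) = -(R - 3)*(6 + 6)/2 = -(-3 + R)*12/2 = -(-36 + 12*R)/2 = 18 - 6*R)
d(U) = 2*U
z(x) = √(18 - 5*x) (z(x) = √((18 - 6*x) + x) = √(18 - 5*x))
(d(-5) + z(-13))*41 = (2*(-5) + √(18 - 5*(-13)))*41 = (-10 + √(18 + 65))*41 = (-10 + √83)*41 = -410 + 41*√83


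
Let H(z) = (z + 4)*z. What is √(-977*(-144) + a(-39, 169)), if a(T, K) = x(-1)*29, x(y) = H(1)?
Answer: √140833 ≈ 375.28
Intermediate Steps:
H(z) = z*(4 + z) (H(z) = (4 + z)*z = z*(4 + z))
x(y) = 5 (x(y) = 1*(4 + 1) = 1*5 = 5)
a(T, K) = 145 (a(T, K) = 5*29 = 145)
√(-977*(-144) + a(-39, 169)) = √(-977*(-144) + 145) = √(140688 + 145) = √140833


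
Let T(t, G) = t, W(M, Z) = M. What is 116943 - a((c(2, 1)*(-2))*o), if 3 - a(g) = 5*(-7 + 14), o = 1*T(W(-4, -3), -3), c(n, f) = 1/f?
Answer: 116975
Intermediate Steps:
o = -4 (o = 1*(-4) = -4)
a(g) = -32 (a(g) = 3 - 5*(-7 + 14) = 3 - 5*7 = 3 - 1*35 = 3 - 35 = -32)
116943 - a((c(2, 1)*(-2))*o) = 116943 - 1*(-32) = 116943 + 32 = 116975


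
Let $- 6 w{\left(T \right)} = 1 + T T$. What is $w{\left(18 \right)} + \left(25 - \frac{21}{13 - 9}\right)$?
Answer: $- \frac{413}{12} \approx -34.417$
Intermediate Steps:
$w{\left(T \right)} = - \frac{1}{6} - \frac{T^{2}}{6}$ ($w{\left(T \right)} = - \frac{1 + T T}{6} = - \frac{1 + T^{2}}{6} = - \frac{1}{6} - \frac{T^{2}}{6}$)
$w{\left(18 \right)} + \left(25 - \frac{21}{13 - 9}\right) = \left(- \frac{1}{6} - \frac{18^{2}}{6}\right) + \left(25 - \frac{21}{13 - 9}\right) = \left(- \frac{1}{6} - 54\right) + \left(25 - \frac{21}{4}\right) = - \frac{325}{6} + \left(25 - \frac{21}{4}\right) = - \frac{325}{6} + \frac{79}{4} = - \frac{413}{12}$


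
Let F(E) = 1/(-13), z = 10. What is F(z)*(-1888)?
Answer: 1888/13 ≈ 145.23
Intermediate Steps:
F(E) = -1/13
F(z)*(-1888) = -1/13*(-1888) = 1888/13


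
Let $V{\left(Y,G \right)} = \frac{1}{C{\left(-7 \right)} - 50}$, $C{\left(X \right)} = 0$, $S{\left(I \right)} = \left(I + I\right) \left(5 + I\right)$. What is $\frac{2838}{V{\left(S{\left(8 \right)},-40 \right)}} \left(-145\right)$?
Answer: $20575500$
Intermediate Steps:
$S{\left(I \right)} = 2 I \left(5 + I\right)$
$V{\left(Y,G \right)} = - \frac{1}{50}$ ($V{\left(Y,G \right)} = \frac{1}{0 - 50} = \frac{1}{-50} = - \frac{1}{50}$)
$\frac{2838}{V{\left(S{\left(8 \right)},-40 \right)}} \left(-145\right) = \frac{2838}{- \frac{1}{50}} \left(-145\right) = 2838 \left(-50\right) \left(-145\right) = \left(-141900\right) \left(-145\right) = 20575500$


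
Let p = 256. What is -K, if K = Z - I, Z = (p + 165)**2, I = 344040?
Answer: 166799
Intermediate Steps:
Z = 177241 (Z = (256 + 165)**2 = 421**2 = 177241)
K = -166799 (K = 177241 - 1*344040 = 177241 - 344040 = -166799)
-K = -1*(-166799) = 166799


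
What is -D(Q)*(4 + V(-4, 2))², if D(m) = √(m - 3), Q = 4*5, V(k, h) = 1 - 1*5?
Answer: 0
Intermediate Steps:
V(k, h) = -4 (V(k, h) = 1 - 5 = -4)
Q = 20
D(m) = √(-3 + m)
-D(Q)*(4 + V(-4, 2))² = -√(-3 + 20)*(4 - 4)² = -√17*0² = -√17*0 = -1*0 = 0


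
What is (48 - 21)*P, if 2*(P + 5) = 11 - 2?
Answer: -27/2 ≈ -13.500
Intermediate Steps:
P = -½ (P = -5 + (11 - 2)/2 = -5 + (½)*9 = -5 + 9/2 = -½ ≈ -0.50000)
(48 - 21)*P = (48 - 21)*(-½) = 27*(-½) = -27/2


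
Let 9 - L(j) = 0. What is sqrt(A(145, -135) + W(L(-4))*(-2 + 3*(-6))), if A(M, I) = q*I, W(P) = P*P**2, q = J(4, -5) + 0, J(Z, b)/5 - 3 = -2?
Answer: 3*I*sqrt(1695) ≈ 123.51*I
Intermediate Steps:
L(j) = 9 (L(j) = 9 - 1*0 = 9 + 0 = 9)
J(Z, b) = 5 (J(Z, b) = 15 + 5*(-2) = 15 - 10 = 5)
q = 5 (q = 5 + 0 = 5)
W(P) = P**3
A(M, I) = 5*I
sqrt(A(145, -135) + W(L(-4))*(-2 + 3*(-6))) = sqrt(5*(-135) + 9**3*(-2 + 3*(-6))) = sqrt(-675 + 729*(-2 - 18)) = sqrt(-675 + 729*(-20)) = sqrt(-675 - 14580) = sqrt(-15255) = 3*I*sqrt(1695)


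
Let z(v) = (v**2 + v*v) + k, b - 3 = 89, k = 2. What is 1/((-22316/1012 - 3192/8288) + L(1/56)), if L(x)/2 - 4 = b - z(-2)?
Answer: 37444/5600255 ≈ 0.0066861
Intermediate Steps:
b = 92 (b = 3 + 89 = 92)
z(v) = 2 + 2*v**2 (z(v) = (v**2 + v*v) + 2 = (v**2 + v**2) + 2 = 2*v**2 + 2 = 2 + 2*v**2)
L(x) = 172 (L(x) = 8 + 2*(92 - (2 + 2*(-2)**2)) = 8 + 2*(92 - (2 + 2*4)) = 8 + 2*(92 - (2 + 8)) = 8 + 2*(92 - 1*10) = 8 + 2*(92 - 10) = 8 + 2*82 = 8 + 164 = 172)
1/((-22316/1012 - 3192/8288) + L(1/56)) = 1/((-22316/1012 - 3192/8288) + 172) = 1/((-22316*1/1012 - 3192*1/8288) + 172) = 1/((-5579/253 - 57/148) + 172) = 1/(-840113/37444 + 172) = 1/(5600255/37444) = 37444/5600255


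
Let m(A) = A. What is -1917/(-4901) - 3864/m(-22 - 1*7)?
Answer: 654933/4901 ≈ 133.63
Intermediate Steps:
-1917/(-4901) - 3864/m(-22 - 1*7) = -1917/(-4901) - 3864/(-22 - 1*7) = -1917*(-1/4901) - 3864/(-22 - 7) = 1917/4901 - 3864/(-29) = 1917/4901 - 3864*(-1/29) = 1917/4901 + 3864/29 = 654933/4901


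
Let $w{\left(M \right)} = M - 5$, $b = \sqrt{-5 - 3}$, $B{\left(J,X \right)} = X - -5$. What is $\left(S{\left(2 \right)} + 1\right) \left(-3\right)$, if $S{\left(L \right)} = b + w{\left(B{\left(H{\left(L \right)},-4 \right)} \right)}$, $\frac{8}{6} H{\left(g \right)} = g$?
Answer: $9 - 6 i \sqrt{2} \approx 9.0 - 8.4853 i$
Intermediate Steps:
$H{\left(g \right)} = \frac{3 g}{4}$
$B{\left(J,X \right)} = 5 + X$ ($B{\left(J,X \right)} = X + 5 = 5 + X$)
$b = 2 i \sqrt{2}$ ($b = \sqrt{-8} = 2 i \sqrt{2} \approx 2.8284 i$)
$w{\left(M \right)} = -5 + M$ ($w{\left(M \right)} = M - 5 = -5 + M$)
$S{\left(L \right)} = -4 + 2 i \sqrt{2}$ ($S{\left(L \right)} = 2 i \sqrt{2} + \left(-5 + \left(5 - 4\right)\right) = 2 i \sqrt{2} + \left(-5 + 1\right) = 2 i \sqrt{2} - 4 = -4 + 2 i \sqrt{2}$)
$\left(S{\left(2 \right)} + 1\right) \left(-3\right) = \left(\left(-4 + 2 i \sqrt{2}\right) + 1\right) \left(-3\right) = \left(-3 + 2 i \sqrt{2}\right) \left(-3\right) = 9 - 6 i \sqrt{2}$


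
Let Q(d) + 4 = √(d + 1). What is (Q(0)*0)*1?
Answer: 0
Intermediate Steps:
Q(d) = -4 + √(1 + d) (Q(d) = -4 + √(d + 1) = -4 + √(1 + d))
(Q(0)*0)*1 = ((-4 + √(1 + 0))*0)*1 = ((-4 + √1)*0)*1 = ((-4 + 1)*0)*1 = -3*0*1 = 0*1 = 0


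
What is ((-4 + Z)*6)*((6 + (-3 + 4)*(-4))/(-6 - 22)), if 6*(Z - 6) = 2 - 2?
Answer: -6/7 ≈ -0.85714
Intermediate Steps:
Z = 6 (Z = 6 + (2 - 2)/6 = 6 + (⅙)*0 = 6 + 0 = 6)
((-4 + Z)*6)*((6 + (-3 + 4)*(-4))/(-6 - 22)) = ((-4 + 6)*6)*((6 + (-3 + 4)*(-4))/(-6 - 22)) = (2*6)*((6 + 1*(-4))/(-28)) = 12*((6 - 4)*(-1/28)) = 12*(2*(-1/28)) = 12*(-1/14) = -6/7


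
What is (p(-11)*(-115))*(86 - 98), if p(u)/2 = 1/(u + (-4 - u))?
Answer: -690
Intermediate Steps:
p(u) = -1/2 (p(u) = 2/(u + (-4 - u)) = 2/(-4) = 2*(-1/4) = -1/2)
(p(-11)*(-115))*(86 - 98) = (-1/2*(-115))*(86 - 98) = (115/2)*(-12) = -690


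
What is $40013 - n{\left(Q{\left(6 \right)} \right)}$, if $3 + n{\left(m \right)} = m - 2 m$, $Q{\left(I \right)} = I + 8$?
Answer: $40030$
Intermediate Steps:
$Q{\left(I \right)} = 8 + I$
$n{\left(m \right)} = -3 - m$ ($n{\left(m \right)} = -3 + \left(m - 2 m\right) = -3 - m$)
$40013 - n{\left(Q{\left(6 \right)} \right)} = 40013 - \left(-3 - \left(8 + 6\right)\right) = 40013 - \left(-3 - 14\right) = 40013 - -17 = 40013 + 17 = 40030$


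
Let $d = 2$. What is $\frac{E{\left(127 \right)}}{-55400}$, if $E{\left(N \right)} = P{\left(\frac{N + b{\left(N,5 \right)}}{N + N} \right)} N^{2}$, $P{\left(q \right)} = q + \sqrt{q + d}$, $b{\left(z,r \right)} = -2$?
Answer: $- \frac{635}{4432} - \frac{127 \sqrt{160782}}{110800} \approx -0.60288$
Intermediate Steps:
$P{\left(q \right)} = q + \sqrt{2 + q}$ ($P{\left(q \right)} = q + \sqrt{q + 2} = q + \sqrt{2 + q}$)
$E{\left(N \right)} = N^{2} \left(\sqrt{2 + \frac{-2 + N}{2 N}} + \frac{-2 + N}{2 N}\right)$ ($E{\left(N \right)} = \left(\frac{N - 2}{N + N} + \sqrt{2 + \frac{N - 2}{N + N}}\right) N^{2} = \left(\frac{-2 + N}{2 N} + \sqrt{2 + \frac{-2 + N}{2 N}}\right) N^{2} = \left(\sqrt{2 + \frac{-2 + N}{2 N}} + \frac{-2 + N}{2 N}\right) N^{2} = N^{2} \left(\sqrt{2 + \frac{-2 + N}{2 N}} + \frac{-2 + N}{2 N}\right)$)
$\frac{E{\left(127 \right)}}{-55400} = \frac{\frac{1}{2} \cdot 127 \left(-2 + 127 + 127 \sqrt{2} \sqrt{\frac{-2 + 5 \cdot 127}{127}}\right)}{-55400} = \frac{1}{2} \cdot 127 \left(-2 + 127 + 127 \sqrt{2} \sqrt{\frac{-2 + 635}{127}}\right) \left(- \frac{1}{55400}\right) = \frac{1}{2} \cdot 127 \left(-2 + 127 + 127 \sqrt{2} \sqrt{\frac{1}{127} \cdot 633}\right) \left(- \frac{1}{55400}\right) = \frac{1}{2} \cdot 127 \left(-2 + 127 + 127 \sqrt{2} \sqrt{\frac{633}{127}}\right) \left(- \frac{1}{55400}\right) = \frac{1}{2} \cdot 127 \left(-2 + 127 + 127 \sqrt{2} \frac{\sqrt{80391}}{127}\right) \left(- \frac{1}{55400}\right) = \frac{1}{2} \cdot 127 \left(-2 + 127 + \sqrt{160782}\right) \left(- \frac{1}{55400}\right) = \frac{1}{2} \cdot 127 \left(125 + \sqrt{160782}\right) \left(- \frac{1}{55400}\right) = \left(\frac{15875}{2} + \frac{127 \sqrt{160782}}{2}\right) \left(- \frac{1}{55400}\right) = - \frac{635}{4432} - \frac{127 \sqrt{160782}}{110800}$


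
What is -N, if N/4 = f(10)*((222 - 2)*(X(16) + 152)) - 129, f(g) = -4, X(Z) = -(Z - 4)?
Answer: 493316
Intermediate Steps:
X(Z) = 4 - Z (X(Z) = -(-4 + Z) = 4 - Z)
N = -493316 (N = 4*(-4*(222 - 2)*((4 - 1*16) + 152) - 129) = 4*(-880*((4 - 16) + 152) - 129) = 4*(-880*(-12 + 152) - 129) = 4*(-880*140 - 129) = 4*(-4*30800 - 129) = 4*(-123200 - 129) = 4*(-123329) = -493316)
-N = -1*(-493316) = 493316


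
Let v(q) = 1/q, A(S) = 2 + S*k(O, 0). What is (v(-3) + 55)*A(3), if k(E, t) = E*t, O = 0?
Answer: 328/3 ≈ 109.33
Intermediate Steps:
A(S) = 2 (A(S) = 2 + S*(0*0) = 2 + S*0 = 2 + 0 = 2)
(v(-3) + 55)*A(3) = (1/(-3) + 55)*2 = (-⅓ + 55)*2 = (164/3)*2 = 328/3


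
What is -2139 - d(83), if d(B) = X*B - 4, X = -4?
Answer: -1803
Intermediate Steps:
d(B) = -4 - 4*B (d(B) = -4*B - 4 = -4 - 4*B)
-2139 - d(83) = -2139 - (-4 - 4*83) = -2139 - (-4 - 332) = -2139 - 1*(-336) = -2139 + 336 = -1803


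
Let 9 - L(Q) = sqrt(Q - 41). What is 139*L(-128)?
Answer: 1251 - 1807*I ≈ 1251.0 - 1807.0*I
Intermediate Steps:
L(Q) = 9 - sqrt(-41 + Q) (L(Q) = 9 - sqrt(Q - 41) = 9 - sqrt(-41 + Q))
139*L(-128) = 139*(9 - sqrt(-41 - 128)) = 139*(9 - sqrt(-169)) = 139*(9 - 13*I) = 1251 - 1807*I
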